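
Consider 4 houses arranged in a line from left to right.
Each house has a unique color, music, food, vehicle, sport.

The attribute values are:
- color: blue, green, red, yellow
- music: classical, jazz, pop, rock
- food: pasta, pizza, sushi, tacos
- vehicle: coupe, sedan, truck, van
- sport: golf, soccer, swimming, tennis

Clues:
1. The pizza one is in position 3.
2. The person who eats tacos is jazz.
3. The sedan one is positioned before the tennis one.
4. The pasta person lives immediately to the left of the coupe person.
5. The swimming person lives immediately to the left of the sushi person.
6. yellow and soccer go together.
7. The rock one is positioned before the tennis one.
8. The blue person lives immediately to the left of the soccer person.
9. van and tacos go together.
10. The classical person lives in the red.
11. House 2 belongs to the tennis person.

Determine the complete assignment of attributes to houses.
Solution:

House | Color | Music | Food | Vehicle | Sport
----------------------------------------------
  1   | green | rock | pasta | sedan | swimming
  2   | red | classical | sushi | coupe | tennis
  3   | blue | pop | pizza | truck | golf
  4   | yellow | jazz | tacos | van | soccer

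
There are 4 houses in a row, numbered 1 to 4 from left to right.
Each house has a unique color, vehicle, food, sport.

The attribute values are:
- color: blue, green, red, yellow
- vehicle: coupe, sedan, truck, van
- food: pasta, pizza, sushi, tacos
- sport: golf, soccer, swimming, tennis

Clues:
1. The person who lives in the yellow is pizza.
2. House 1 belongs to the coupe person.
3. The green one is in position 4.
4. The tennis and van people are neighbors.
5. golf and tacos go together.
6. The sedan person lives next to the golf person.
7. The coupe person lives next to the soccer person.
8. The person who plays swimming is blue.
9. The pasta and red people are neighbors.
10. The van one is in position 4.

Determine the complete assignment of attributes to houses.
Solution:

House | Color | Vehicle | Food | Sport
--------------------------------------
  1   | blue | coupe | pasta | swimming
  2   | red | truck | sushi | soccer
  3   | yellow | sedan | pizza | tennis
  4   | green | van | tacos | golf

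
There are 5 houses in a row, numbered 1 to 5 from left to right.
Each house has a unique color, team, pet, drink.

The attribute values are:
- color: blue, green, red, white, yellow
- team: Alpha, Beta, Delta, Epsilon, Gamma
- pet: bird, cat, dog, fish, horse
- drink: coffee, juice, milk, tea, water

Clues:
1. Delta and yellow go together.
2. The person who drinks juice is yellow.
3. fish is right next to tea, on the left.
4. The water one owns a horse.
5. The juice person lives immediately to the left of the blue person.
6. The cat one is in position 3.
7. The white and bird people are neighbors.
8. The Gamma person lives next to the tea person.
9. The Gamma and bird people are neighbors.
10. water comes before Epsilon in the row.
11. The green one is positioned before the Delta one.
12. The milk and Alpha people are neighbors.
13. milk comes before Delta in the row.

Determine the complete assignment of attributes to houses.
Solution:

House | Color | Team | Pet | Drink
----------------------------------
  1   | white | Gamma | fish | milk
  2   | green | Alpha | bird | tea
  3   | yellow | Delta | cat | juice
  4   | blue | Beta | horse | water
  5   | red | Epsilon | dog | coffee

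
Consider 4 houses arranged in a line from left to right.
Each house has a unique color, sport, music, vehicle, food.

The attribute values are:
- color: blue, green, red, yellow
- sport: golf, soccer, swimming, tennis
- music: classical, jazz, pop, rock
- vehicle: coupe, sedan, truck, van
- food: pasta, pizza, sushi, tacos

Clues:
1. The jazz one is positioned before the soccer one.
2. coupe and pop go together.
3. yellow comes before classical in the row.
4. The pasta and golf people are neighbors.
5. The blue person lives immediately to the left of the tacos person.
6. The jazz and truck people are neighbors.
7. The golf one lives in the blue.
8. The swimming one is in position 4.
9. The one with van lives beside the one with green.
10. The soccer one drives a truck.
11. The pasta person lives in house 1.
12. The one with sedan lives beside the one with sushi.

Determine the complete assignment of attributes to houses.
Solution:

House | Color | Sport | Music | Vehicle | Food
----------------------------------------------
  1   | yellow | tennis | rock | sedan | pasta
  2   | blue | golf | jazz | van | sushi
  3   | green | soccer | classical | truck | tacos
  4   | red | swimming | pop | coupe | pizza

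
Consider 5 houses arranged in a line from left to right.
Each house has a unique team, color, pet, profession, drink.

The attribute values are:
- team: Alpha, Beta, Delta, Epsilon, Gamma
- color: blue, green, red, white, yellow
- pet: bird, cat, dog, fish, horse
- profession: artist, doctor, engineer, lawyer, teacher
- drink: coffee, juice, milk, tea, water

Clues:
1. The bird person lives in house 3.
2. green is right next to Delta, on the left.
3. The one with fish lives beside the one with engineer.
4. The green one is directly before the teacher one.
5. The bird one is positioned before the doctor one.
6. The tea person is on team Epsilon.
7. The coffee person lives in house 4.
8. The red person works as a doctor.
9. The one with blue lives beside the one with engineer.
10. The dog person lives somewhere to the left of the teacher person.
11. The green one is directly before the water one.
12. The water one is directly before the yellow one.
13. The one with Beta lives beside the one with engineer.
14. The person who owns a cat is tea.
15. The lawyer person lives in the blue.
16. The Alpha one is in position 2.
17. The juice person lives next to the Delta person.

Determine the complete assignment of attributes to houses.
Solution:

House | Team | Color | Pet | Profession | Drink
-----------------------------------------------
  1   | Beta | blue | fish | lawyer | milk
  2   | Alpha | green | dog | engineer | juice
  3   | Delta | white | bird | teacher | water
  4   | Gamma | yellow | horse | artist | coffee
  5   | Epsilon | red | cat | doctor | tea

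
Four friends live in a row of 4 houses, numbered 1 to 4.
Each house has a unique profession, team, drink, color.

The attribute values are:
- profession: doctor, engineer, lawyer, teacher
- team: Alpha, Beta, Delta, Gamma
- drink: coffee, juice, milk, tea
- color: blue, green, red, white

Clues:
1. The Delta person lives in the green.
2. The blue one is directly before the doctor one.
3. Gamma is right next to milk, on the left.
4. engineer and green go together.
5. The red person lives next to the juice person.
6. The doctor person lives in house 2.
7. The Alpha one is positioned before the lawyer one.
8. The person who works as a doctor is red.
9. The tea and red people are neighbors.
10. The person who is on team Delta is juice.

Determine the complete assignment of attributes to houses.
Solution:

House | Profession | Team | Drink | Color
-----------------------------------------
  1   | teacher | Gamma | tea | blue
  2   | doctor | Alpha | milk | red
  3   | engineer | Delta | juice | green
  4   | lawyer | Beta | coffee | white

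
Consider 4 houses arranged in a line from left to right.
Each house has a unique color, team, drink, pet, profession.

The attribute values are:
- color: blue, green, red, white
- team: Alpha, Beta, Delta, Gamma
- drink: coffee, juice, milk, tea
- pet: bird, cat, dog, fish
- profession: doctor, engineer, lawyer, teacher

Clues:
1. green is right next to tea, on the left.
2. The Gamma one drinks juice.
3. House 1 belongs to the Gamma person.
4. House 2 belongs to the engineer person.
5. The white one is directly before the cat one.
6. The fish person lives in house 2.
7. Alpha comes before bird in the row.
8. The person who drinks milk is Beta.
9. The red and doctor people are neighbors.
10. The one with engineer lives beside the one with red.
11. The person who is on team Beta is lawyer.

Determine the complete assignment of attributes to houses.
Solution:

House | Color | Team | Drink | Pet | Profession
-----------------------------------------------
  1   | green | Gamma | juice | dog | teacher
  2   | white | Alpha | tea | fish | engineer
  3   | red | Beta | milk | cat | lawyer
  4   | blue | Delta | coffee | bird | doctor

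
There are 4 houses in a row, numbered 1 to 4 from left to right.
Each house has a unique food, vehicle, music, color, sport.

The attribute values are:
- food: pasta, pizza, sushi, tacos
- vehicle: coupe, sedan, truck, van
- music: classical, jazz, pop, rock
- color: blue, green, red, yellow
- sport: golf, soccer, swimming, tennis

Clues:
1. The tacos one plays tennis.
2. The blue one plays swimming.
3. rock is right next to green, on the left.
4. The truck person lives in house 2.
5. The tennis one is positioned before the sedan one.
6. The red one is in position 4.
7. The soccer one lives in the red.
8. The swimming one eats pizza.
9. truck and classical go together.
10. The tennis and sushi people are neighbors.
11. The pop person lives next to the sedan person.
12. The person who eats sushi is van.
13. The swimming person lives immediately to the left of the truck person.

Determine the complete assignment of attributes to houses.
Solution:

House | Food | Vehicle | Music | Color | Sport
----------------------------------------------
  1   | pizza | coupe | rock | blue | swimming
  2   | tacos | truck | classical | green | tennis
  3   | sushi | van | pop | yellow | golf
  4   | pasta | sedan | jazz | red | soccer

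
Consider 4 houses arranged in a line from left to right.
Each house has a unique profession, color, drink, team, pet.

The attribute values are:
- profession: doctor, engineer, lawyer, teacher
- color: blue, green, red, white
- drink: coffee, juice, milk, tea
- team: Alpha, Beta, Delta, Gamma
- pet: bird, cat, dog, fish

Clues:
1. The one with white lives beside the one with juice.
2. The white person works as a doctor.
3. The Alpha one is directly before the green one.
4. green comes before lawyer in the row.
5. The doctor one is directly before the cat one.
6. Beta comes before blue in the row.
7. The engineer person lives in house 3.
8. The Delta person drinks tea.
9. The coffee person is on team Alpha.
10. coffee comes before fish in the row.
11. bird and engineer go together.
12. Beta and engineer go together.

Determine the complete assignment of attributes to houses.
Solution:

House | Profession | Color | Drink | Team | Pet
-----------------------------------------------
  1   | doctor | white | coffee | Alpha | dog
  2   | teacher | green | juice | Gamma | cat
  3   | engineer | red | milk | Beta | bird
  4   | lawyer | blue | tea | Delta | fish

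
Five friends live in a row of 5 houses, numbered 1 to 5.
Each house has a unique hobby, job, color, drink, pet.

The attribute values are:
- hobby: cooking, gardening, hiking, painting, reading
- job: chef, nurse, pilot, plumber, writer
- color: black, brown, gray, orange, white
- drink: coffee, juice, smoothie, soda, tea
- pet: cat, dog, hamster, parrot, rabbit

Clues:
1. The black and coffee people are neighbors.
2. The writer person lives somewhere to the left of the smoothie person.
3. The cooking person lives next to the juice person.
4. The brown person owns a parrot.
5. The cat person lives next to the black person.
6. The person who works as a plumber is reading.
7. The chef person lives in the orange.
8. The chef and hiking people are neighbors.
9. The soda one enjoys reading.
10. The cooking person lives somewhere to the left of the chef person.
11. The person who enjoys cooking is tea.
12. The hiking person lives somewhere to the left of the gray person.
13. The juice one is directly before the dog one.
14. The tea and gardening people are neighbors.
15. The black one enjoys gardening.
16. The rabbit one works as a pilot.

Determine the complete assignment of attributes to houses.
Solution:

House | Hobby | Job | Color | Drink | Pet
-----------------------------------------
  1   | cooking | writer | white | tea | cat
  2   | gardening | pilot | black | juice | rabbit
  3   | painting | chef | orange | coffee | dog
  4   | hiking | nurse | brown | smoothie | parrot
  5   | reading | plumber | gray | soda | hamster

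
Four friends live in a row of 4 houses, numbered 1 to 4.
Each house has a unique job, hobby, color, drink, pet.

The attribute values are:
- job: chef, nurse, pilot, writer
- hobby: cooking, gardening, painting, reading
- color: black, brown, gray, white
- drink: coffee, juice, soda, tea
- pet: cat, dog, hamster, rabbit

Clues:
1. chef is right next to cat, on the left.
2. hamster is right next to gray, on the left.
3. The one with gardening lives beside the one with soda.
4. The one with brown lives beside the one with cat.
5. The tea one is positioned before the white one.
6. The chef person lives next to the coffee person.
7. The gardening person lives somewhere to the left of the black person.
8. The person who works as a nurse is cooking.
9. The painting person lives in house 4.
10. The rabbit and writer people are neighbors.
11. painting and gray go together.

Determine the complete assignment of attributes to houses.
Solution:

House | Job | Hobby | Color | Drink | Pet
-----------------------------------------
  1   | chef | reading | brown | tea | rabbit
  2   | writer | gardening | white | coffee | cat
  3   | nurse | cooking | black | soda | hamster
  4   | pilot | painting | gray | juice | dog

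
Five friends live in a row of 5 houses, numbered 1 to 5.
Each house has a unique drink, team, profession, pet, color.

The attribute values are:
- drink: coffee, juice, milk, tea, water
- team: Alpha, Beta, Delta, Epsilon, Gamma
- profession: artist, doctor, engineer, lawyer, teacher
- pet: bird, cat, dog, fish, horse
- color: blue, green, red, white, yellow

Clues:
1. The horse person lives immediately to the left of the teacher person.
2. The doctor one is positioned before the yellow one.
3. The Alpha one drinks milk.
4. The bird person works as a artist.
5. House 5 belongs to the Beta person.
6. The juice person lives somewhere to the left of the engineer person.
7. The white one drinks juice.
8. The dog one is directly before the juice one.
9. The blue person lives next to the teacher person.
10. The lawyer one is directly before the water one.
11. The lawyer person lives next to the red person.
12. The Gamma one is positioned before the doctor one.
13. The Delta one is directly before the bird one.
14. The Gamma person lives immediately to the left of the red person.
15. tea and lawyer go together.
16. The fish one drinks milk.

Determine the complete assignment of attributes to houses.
Solution:

House | Drink | Team | Profession | Pet | Color
-----------------------------------------------
  1   | tea | Gamma | lawyer | horse | blue
  2   | water | Delta | teacher | dog | red
  3   | juice | Epsilon | artist | bird | white
  4   | milk | Alpha | doctor | fish | green
  5   | coffee | Beta | engineer | cat | yellow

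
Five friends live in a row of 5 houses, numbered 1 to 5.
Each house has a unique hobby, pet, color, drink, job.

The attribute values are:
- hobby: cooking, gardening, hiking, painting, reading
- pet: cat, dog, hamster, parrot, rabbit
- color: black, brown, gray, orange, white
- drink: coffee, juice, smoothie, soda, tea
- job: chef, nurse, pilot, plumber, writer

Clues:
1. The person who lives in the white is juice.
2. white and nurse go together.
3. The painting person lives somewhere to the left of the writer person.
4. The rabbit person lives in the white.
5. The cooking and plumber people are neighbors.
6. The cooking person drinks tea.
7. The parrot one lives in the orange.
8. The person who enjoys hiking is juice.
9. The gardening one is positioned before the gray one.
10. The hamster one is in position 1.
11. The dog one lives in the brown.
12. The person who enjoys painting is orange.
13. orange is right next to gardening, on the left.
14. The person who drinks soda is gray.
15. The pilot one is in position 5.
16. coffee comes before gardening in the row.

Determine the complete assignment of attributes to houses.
Solution:

House | Hobby | Pet | Color | Drink | Job
-----------------------------------------
  1   | cooking | hamster | black | tea | chef
  2   | painting | parrot | orange | coffee | plumber
  3   | gardening | dog | brown | smoothie | writer
  4   | hiking | rabbit | white | juice | nurse
  5   | reading | cat | gray | soda | pilot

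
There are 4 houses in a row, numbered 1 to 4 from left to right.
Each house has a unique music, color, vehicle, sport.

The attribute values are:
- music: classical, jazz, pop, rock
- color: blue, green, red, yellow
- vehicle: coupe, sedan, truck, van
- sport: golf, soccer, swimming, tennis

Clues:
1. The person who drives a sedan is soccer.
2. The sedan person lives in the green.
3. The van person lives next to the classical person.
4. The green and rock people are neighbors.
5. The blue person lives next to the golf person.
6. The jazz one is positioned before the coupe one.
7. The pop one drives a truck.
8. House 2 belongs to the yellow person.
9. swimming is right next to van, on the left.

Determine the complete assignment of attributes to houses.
Solution:

House | Music | Color | Vehicle | Sport
---------------------------------------
  1   | pop | blue | truck | swimming
  2   | jazz | yellow | van | golf
  3   | classical | green | sedan | soccer
  4   | rock | red | coupe | tennis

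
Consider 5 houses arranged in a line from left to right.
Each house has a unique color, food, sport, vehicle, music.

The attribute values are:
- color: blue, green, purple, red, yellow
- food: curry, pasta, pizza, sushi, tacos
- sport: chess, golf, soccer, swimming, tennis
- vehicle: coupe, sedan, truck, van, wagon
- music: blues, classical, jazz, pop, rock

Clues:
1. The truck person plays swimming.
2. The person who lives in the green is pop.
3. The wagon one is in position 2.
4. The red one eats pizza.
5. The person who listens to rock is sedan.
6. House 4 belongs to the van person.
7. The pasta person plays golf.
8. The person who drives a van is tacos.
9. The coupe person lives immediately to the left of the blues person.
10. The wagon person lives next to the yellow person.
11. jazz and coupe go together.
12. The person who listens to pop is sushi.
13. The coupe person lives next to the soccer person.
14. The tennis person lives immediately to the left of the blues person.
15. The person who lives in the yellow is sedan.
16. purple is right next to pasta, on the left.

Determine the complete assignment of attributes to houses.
Solution:

House | Color | Food | Sport | Vehicle | Music
----------------------------------------------
  1   | red | pizza | tennis | coupe | jazz
  2   | purple | curry | soccer | wagon | blues
  3   | yellow | pasta | golf | sedan | rock
  4   | blue | tacos | chess | van | classical
  5   | green | sushi | swimming | truck | pop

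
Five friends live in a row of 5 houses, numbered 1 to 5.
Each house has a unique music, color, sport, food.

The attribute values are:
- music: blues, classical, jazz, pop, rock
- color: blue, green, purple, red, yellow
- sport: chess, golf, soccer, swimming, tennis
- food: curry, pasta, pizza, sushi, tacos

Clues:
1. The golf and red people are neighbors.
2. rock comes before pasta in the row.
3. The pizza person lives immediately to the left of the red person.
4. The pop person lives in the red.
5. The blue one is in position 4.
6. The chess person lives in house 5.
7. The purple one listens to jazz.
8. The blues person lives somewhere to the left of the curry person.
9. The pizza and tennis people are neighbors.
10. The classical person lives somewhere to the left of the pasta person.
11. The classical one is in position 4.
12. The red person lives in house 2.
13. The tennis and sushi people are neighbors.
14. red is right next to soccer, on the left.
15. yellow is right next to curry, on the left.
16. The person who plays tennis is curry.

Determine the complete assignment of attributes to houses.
Solution:

House | Music | Color | Sport | Food
------------------------------------
  1   | blues | yellow | golf | pizza
  2   | pop | red | tennis | curry
  3   | rock | green | soccer | sushi
  4   | classical | blue | swimming | tacos
  5   | jazz | purple | chess | pasta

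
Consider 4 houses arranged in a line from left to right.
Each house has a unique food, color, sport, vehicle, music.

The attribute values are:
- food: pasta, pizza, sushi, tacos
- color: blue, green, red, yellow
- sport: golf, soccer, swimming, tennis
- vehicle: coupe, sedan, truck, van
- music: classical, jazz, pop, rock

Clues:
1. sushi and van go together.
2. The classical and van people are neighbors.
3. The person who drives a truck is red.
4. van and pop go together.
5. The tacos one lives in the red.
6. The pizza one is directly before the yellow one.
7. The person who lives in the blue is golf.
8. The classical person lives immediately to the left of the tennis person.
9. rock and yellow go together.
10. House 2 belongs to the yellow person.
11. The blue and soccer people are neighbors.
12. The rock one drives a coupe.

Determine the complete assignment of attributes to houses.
Solution:

House | Food | Color | Sport | Vehicle | Music
----------------------------------------------
  1   | pizza | blue | golf | sedan | jazz
  2   | pasta | yellow | soccer | coupe | rock
  3   | tacos | red | swimming | truck | classical
  4   | sushi | green | tennis | van | pop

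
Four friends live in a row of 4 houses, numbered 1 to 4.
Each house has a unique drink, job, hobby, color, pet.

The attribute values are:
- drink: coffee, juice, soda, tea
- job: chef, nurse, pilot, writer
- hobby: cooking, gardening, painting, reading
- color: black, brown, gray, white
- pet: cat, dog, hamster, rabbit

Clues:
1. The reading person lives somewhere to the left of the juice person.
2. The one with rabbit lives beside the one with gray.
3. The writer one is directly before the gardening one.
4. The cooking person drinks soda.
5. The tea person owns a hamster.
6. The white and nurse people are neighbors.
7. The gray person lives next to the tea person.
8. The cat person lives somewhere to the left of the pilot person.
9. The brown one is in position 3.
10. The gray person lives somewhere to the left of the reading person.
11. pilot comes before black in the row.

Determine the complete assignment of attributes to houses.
Solution:

House | Drink | Job | Hobby | Color | Pet
-----------------------------------------
  1   | soda | writer | cooking | white | rabbit
  2   | coffee | nurse | gardening | gray | cat
  3   | tea | pilot | reading | brown | hamster
  4   | juice | chef | painting | black | dog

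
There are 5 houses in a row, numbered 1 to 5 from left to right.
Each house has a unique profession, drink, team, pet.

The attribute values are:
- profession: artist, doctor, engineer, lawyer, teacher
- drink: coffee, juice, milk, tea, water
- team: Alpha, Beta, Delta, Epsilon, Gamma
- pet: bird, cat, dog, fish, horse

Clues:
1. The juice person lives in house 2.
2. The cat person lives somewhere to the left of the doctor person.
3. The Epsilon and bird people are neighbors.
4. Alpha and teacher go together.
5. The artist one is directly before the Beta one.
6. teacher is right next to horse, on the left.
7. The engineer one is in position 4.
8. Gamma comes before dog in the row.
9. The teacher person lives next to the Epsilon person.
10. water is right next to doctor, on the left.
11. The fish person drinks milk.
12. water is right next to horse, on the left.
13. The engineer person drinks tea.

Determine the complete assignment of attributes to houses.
Solution:

House | Profession | Drink | Team | Pet
---------------------------------------
  1   | teacher | water | Alpha | cat
  2   | doctor | juice | Epsilon | horse
  3   | artist | coffee | Gamma | bird
  4   | engineer | tea | Beta | dog
  5   | lawyer | milk | Delta | fish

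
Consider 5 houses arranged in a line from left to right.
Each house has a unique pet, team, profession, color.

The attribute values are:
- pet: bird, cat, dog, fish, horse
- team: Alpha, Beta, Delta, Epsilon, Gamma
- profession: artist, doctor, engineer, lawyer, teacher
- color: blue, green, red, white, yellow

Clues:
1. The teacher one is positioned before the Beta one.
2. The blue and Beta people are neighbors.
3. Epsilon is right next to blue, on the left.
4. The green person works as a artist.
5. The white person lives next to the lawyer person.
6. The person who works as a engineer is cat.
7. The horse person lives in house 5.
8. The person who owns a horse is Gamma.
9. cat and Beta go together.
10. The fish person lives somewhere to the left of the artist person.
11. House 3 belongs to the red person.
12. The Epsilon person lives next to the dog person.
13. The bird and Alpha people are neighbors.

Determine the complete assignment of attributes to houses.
Solution:

House | Pet | Team | Profession | Color
---------------------------------------
  1   | bird | Epsilon | teacher | white
  2   | dog | Alpha | lawyer | blue
  3   | cat | Beta | engineer | red
  4   | fish | Delta | doctor | yellow
  5   | horse | Gamma | artist | green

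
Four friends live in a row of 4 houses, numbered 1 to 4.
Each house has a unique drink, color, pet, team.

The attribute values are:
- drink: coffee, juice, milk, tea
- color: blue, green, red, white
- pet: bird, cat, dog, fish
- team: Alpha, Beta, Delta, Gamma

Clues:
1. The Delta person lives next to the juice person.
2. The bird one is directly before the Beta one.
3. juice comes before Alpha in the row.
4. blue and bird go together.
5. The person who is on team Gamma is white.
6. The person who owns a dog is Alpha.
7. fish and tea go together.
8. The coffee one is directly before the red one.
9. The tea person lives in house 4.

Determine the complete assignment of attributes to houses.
Solution:

House | Drink | Color | Pet | Team
----------------------------------
  1   | coffee | blue | bird | Delta
  2   | juice | red | cat | Beta
  3   | milk | green | dog | Alpha
  4   | tea | white | fish | Gamma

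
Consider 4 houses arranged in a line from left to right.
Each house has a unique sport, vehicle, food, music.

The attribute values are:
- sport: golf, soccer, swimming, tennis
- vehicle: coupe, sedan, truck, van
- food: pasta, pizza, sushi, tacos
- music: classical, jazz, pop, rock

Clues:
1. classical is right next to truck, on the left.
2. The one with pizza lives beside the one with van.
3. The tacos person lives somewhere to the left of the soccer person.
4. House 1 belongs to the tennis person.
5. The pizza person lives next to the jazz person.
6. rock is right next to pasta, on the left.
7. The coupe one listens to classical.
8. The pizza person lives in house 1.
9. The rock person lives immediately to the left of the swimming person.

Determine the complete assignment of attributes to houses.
Solution:

House | Sport | Vehicle | Food | Music
--------------------------------------
  1   | tennis | sedan | pizza | rock
  2   | swimming | van | pasta | jazz
  3   | golf | coupe | tacos | classical
  4   | soccer | truck | sushi | pop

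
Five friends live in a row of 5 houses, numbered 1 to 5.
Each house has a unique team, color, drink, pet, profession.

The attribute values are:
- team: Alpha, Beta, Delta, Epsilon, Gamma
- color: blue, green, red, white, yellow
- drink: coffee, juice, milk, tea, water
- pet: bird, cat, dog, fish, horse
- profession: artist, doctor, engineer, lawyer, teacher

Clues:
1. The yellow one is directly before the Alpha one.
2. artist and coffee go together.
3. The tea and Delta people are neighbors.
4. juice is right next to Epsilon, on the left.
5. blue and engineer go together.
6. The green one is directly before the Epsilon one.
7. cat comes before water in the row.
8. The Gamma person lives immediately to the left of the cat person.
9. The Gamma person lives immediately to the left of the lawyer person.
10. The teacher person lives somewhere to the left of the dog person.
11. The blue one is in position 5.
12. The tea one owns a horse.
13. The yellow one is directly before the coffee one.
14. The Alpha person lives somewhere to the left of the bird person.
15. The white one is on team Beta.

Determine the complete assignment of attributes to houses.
Solution:

House | Team | Color | Drink | Pet | Profession
-----------------------------------------------
  1   | Gamma | green | juice | fish | teacher
  2   | Epsilon | yellow | milk | cat | lawyer
  3   | Alpha | red | coffee | dog | artist
  4   | Beta | white | tea | horse | doctor
  5   | Delta | blue | water | bird | engineer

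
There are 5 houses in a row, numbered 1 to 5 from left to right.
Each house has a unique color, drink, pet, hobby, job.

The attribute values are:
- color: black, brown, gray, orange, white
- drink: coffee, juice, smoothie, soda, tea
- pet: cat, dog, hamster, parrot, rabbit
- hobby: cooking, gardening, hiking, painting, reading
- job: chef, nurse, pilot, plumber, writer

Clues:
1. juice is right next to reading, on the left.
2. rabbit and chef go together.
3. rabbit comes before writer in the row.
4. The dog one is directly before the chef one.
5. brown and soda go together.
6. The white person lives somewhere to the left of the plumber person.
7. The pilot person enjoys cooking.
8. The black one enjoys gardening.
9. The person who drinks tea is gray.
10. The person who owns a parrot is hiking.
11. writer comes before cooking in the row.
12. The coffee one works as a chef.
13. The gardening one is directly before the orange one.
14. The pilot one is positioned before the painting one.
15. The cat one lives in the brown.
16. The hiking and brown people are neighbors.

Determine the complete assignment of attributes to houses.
Solution:

House | Color | Drink | Pet | Hobby | Job
-----------------------------------------
  1   | black | juice | dog | gardening | nurse
  2   | orange | coffee | rabbit | reading | chef
  3   | white | smoothie | parrot | hiking | writer
  4   | brown | soda | cat | cooking | pilot
  5   | gray | tea | hamster | painting | plumber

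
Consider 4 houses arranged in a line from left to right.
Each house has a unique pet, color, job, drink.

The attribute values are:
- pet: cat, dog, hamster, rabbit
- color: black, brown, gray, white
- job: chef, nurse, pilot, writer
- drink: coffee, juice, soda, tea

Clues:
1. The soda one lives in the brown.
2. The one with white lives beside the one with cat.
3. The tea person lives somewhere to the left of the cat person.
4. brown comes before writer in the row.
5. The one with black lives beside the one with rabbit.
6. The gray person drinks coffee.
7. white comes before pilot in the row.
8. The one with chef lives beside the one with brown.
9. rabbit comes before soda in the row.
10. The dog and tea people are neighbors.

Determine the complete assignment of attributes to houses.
Solution:

House | Pet | Color | Job | Drink
---------------------------------
  1   | dog | black | nurse | juice
  2   | rabbit | white | chef | tea
  3   | cat | brown | pilot | soda
  4   | hamster | gray | writer | coffee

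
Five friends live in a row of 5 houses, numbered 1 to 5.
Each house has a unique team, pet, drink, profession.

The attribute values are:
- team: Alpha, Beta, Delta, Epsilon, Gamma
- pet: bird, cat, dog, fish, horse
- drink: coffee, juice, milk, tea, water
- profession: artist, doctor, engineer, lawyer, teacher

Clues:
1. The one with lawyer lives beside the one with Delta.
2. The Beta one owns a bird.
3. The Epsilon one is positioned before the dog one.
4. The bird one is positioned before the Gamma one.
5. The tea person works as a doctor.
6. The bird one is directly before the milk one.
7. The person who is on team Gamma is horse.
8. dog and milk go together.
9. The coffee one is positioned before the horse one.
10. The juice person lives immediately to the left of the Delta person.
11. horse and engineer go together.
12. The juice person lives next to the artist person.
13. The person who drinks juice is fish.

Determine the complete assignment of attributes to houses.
Solution:

House | Team | Pet | Drink | Profession
---------------------------------------
  1   | Epsilon | fish | juice | lawyer
  2   | Delta | cat | coffee | artist
  3   | Beta | bird | tea | doctor
  4   | Alpha | dog | milk | teacher
  5   | Gamma | horse | water | engineer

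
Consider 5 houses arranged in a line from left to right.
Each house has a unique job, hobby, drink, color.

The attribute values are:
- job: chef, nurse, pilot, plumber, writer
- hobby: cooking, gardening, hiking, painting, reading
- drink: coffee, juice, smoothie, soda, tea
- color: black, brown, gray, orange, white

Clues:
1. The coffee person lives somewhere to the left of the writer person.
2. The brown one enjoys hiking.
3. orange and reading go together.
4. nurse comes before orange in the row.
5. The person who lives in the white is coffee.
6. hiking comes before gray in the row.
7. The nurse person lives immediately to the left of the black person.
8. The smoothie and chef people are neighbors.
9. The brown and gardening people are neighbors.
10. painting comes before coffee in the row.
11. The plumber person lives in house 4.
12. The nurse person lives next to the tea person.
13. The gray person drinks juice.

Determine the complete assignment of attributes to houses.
Solution:

House | Job | Hobby | Drink | Color
-----------------------------------
  1   | nurse | hiking | smoothie | brown
  2   | chef | gardening | tea | black
  3   | pilot | painting | juice | gray
  4   | plumber | cooking | coffee | white
  5   | writer | reading | soda | orange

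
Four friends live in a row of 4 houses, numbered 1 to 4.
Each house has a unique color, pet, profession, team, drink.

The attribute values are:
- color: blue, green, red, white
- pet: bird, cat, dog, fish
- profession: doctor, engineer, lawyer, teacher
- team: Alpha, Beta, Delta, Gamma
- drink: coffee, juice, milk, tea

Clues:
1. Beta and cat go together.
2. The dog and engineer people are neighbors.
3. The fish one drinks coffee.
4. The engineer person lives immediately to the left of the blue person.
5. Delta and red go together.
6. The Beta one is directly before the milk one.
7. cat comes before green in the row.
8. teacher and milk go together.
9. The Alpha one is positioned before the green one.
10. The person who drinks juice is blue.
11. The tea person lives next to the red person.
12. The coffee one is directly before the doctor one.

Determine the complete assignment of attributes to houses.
Solution:

House | Color | Pet | Profession | Team | Drink
-----------------------------------------------
  1   | white | dog | lawyer | Alpha | tea
  2   | red | fish | engineer | Delta | coffee
  3   | blue | cat | doctor | Beta | juice
  4   | green | bird | teacher | Gamma | milk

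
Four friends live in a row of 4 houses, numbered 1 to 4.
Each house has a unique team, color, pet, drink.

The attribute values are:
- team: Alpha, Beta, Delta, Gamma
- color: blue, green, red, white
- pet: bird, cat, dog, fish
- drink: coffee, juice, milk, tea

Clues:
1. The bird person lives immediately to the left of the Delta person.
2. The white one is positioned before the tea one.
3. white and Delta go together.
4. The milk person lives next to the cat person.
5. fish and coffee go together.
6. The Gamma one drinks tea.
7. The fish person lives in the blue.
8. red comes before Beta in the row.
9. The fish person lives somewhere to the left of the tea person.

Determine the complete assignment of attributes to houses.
Solution:

House | Team | Color | Pet | Drink
----------------------------------
  1   | Alpha | red | bird | milk
  2   | Delta | white | cat | juice
  3   | Beta | blue | fish | coffee
  4   | Gamma | green | dog | tea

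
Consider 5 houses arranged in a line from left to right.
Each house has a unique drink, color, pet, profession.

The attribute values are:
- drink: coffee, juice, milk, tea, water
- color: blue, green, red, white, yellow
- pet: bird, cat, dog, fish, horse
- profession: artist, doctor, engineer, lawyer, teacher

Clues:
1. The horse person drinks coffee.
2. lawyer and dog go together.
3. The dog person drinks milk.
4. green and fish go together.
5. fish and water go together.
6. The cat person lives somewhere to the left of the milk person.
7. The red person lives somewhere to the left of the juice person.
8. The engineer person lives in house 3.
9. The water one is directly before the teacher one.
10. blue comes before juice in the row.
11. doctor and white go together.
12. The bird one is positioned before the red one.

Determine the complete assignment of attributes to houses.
Solution:

House | Drink | Color | Pet | Profession
----------------------------------------
  1   | water | green | fish | artist
  2   | tea | blue | bird | teacher
  3   | coffee | red | horse | engineer
  4   | juice | white | cat | doctor
  5   | milk | yellow | dog | lawyer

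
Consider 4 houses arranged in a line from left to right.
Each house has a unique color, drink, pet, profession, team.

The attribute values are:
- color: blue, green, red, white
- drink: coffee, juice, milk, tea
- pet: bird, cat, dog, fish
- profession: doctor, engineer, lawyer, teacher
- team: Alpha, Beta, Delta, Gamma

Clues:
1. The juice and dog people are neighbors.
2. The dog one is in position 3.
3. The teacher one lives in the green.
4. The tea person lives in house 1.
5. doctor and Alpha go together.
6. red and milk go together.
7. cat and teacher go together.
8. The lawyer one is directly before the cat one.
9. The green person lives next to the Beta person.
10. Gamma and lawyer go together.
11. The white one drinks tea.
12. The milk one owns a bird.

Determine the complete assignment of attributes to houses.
Solution:

House | Color | Drink | Pet | Profession | Team
-----------------------------------------------
  1   | white | tea | fish | lawyer | Gamma
  2   | green | juice | cat | teacher | Delta
  3   | blue | coffee | dog | engineer | Beta
  4   | red | milk | bird | doctor | Alpha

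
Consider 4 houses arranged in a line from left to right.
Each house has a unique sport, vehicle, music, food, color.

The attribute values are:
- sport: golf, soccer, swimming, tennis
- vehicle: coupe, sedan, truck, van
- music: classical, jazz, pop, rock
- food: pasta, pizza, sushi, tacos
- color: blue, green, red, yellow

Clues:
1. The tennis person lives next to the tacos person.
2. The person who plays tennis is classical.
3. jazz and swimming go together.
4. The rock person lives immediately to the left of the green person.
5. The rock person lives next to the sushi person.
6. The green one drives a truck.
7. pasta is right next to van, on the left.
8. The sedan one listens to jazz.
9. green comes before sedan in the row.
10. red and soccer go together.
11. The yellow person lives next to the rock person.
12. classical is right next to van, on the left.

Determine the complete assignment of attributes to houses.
Solution:

House | Sport | Vehicle | Music | Food | Color
----------------------------------------------
  1   | tennis | coupe | classical | pasta | yellow
  2   | soccer | van | rock | tacos | red
  3   | golf | truck | pop | sushi | green
  4   | swimming | sedan | jazz | pizza | blue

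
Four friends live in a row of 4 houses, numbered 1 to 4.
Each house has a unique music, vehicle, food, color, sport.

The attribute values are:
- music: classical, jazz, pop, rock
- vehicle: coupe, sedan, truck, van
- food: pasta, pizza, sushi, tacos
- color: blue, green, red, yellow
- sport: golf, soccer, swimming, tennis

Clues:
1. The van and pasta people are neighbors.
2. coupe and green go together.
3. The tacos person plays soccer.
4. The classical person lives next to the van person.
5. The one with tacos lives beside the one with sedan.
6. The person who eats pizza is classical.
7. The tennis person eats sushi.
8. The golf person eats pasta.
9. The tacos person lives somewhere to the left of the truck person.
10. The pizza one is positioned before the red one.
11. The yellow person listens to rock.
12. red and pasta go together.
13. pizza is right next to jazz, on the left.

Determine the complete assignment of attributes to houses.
Solution:

House | Music | Vehicle | Food | Color | Sport
----------------------------------------------
  1   | classical | coupe | pizza | green | swimming
  2   | jazz | van | tacos | blue | soccer
  3   | pop | sedan | pasta | red | golf
  4   | rock | truck | sushi | yellow | tennis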